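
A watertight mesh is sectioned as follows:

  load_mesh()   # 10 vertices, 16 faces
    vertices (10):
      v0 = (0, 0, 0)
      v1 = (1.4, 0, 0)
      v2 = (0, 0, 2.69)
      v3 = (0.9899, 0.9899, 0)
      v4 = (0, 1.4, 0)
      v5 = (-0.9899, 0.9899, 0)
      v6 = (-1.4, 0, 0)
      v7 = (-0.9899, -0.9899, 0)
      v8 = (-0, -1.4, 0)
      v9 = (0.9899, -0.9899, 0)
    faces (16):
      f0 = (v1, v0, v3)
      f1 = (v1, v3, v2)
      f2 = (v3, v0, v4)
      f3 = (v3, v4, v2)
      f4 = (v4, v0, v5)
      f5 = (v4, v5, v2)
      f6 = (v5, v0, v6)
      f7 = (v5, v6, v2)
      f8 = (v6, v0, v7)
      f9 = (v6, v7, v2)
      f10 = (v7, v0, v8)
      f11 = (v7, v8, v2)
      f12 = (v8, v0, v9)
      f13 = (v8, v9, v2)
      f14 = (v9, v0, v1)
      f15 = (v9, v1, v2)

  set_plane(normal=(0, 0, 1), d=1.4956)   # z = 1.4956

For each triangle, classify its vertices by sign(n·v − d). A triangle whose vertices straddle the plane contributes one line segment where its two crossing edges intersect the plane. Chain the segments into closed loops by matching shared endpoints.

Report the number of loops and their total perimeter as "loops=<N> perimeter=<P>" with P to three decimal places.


loops=1 perimeter=3.806

Straddling triangles (8 of 16):
  (v1,v3,v2) [--+] → (0.43953, 0.43953, 1.4956)–(0.621621, 0, 1.4956)  len=0.4758
  (v3,v4,v2) [--+] → (0, 0.621621, 1.4956)–(0.43953, 0.43953, 1.4956)  len=0.4758
  (v4,v5,v2) [--+] → (-0.43953, 0.43953, 1.4956)–(0, 0.621621, 1.4956)  len=0.4758
  (v5,v6,v2) [--+] → (-0.621621, 0, 1.4956)–(-0.43953, 0.43953, 1.4956)  len=0.4758
  (v6,v7,v2) [--+] → (-0.43953, -0.43953, 1.4956)–(-0.621621, 0, 1.4956)  len=0.4758
  (v7,v8,v2) [--+] → (0, -0.621621, 1.4956)–(-0.43953, -0.43953, 1.4956)  len=0.4758
  (v8,v9,v2) [--+] → (0.43953, -0.43953, 1.4956)–(0, -0.621621, 1.4956)  len=0.4758
  (v9,v1,v2) [--+] → (0.621621, 0, 1.4956)–(0.43953, -0.43953, 1.4956)  len=0.4758

Chained into 1 loop(s):
  loop 1: 8 segments, perimeter = 3.8060
Total perimeter = 3.806


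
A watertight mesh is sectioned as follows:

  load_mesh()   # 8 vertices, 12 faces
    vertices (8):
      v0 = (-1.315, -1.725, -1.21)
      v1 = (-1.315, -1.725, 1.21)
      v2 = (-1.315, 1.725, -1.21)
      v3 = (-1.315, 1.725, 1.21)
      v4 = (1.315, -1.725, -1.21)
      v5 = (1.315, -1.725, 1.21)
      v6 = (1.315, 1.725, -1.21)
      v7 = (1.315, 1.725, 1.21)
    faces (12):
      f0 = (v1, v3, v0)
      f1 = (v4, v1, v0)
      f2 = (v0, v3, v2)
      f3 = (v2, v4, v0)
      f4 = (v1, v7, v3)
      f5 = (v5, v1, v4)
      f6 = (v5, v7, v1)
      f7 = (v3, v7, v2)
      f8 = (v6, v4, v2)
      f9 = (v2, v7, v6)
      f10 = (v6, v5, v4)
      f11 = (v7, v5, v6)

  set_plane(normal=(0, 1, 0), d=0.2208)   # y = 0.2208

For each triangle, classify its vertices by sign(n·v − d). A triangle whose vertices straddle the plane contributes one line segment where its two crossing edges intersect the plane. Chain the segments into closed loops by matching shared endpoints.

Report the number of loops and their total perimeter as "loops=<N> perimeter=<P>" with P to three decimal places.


loops=1 perimeter=10.100

Straddling triangles (8 of 12):
  (v1,v3,v0) [-+-] → (-1.315, 0.2208, 1.21)–(-1.315, 0.2208, 0.15488)  len=1.0551
  (v0,v3,v2) [-++] → (-1.315, 0.2208, 0.15488)–(-1.315, 0.2208, -1.21)  len=1.3649
  (v2,v4,v0) [+--] → (-0.16832, 0.2208, -1.21)–(-1.315, 0.2208, -1.21)  len=1.1467
  (v1,v7,v3) [-++] → (0.16832, 0.2208, 1.21)–(-1.315, 0.2208, 1.21)  len=1.4833
  (v5,v7,v1) [-+-] → (1.315, 0.2208, 1.21)–(0.16832, 0.2208, 1.21)  len=1.1467
  (v6,v4,v2) [+-+] → (1.315, 0.2208, -1.21)–(-0.16832, 0.2208, -1.21)  len=1.4833
  (v6,v5,v4) [+--] → (1.315, 0.2208, -0.15488)–(1.315, 0.2208, -1.21)  len=1.0551
  (v7,v5,v6) [+-+] → (1.315, 0.2208, 1.21)–(1.315, 0.2208, -0.15488)  len=1.3649

Chained into 1 loop(s):
  loop 1: 8 segments, perimeter = 10.1000
Total perimeter = 10.100


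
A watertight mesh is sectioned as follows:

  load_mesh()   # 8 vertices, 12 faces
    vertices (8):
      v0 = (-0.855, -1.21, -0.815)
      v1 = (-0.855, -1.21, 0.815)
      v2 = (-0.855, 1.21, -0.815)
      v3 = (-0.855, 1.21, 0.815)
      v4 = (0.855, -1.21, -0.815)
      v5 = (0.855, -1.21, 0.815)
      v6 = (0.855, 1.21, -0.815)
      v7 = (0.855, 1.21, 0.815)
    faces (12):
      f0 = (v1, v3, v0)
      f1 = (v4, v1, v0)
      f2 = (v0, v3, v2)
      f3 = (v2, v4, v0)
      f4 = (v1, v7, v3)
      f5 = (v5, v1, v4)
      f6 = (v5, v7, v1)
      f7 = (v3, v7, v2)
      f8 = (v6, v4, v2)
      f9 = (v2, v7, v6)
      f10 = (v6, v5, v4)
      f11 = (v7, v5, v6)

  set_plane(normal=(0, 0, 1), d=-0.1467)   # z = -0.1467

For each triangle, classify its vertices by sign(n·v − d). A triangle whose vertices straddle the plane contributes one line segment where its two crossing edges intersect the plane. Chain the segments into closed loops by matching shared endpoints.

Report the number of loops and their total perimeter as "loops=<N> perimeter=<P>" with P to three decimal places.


loops=1 perimeter=8.260

Straddling triangles (8 of 12):
  (v1,v3,v0) [++-] → (-0.855, -0.2178, -0.1467)–(-0.855, -1.21, -0.1467)  len=0.9922
  (v4,v1,v0) [-+-] → (0.1539, -1.21, -0.1467)–(-0.855, -1.21, -0.1467)  len=1.0089
  (v0,v3,v2) [-+-] → (-0.855, -0.2178, -0.1467)–(-0.855, 1.21, -0.1467)  len=1.4278
  (v5,v1,v4) [++-] → (0.1539, -1.21, -0.1467)–(0.855, -1.21, -0.1467)  len=0.7011
  (v3,v7,v2) [++-] → (-0.1539, 1.21, -0.1467)–(-0.855, 1.21, -0.1467)  len=0.7011
  (v2,v7,v6) [-+-] → (-0.1539, 1.21, -0.1467)–(0.855, 1.21, -0.1467)  len=1.0089
  (v6,v5,v4) [-+-] → (0.855, 0.2178, -0.1467)–(0.855, -1.21, -0.1467)  len=1.4278
  (v7,v5,v6) [++-] → (0.855, 0.2178, -0.1467)–(0.855, 1.21, -0.1467)  len=0.9922

Chained into 1 loop(s):
  loop 1: 8 segments, perimeter = 8.2600
Total perimeter = 8.260


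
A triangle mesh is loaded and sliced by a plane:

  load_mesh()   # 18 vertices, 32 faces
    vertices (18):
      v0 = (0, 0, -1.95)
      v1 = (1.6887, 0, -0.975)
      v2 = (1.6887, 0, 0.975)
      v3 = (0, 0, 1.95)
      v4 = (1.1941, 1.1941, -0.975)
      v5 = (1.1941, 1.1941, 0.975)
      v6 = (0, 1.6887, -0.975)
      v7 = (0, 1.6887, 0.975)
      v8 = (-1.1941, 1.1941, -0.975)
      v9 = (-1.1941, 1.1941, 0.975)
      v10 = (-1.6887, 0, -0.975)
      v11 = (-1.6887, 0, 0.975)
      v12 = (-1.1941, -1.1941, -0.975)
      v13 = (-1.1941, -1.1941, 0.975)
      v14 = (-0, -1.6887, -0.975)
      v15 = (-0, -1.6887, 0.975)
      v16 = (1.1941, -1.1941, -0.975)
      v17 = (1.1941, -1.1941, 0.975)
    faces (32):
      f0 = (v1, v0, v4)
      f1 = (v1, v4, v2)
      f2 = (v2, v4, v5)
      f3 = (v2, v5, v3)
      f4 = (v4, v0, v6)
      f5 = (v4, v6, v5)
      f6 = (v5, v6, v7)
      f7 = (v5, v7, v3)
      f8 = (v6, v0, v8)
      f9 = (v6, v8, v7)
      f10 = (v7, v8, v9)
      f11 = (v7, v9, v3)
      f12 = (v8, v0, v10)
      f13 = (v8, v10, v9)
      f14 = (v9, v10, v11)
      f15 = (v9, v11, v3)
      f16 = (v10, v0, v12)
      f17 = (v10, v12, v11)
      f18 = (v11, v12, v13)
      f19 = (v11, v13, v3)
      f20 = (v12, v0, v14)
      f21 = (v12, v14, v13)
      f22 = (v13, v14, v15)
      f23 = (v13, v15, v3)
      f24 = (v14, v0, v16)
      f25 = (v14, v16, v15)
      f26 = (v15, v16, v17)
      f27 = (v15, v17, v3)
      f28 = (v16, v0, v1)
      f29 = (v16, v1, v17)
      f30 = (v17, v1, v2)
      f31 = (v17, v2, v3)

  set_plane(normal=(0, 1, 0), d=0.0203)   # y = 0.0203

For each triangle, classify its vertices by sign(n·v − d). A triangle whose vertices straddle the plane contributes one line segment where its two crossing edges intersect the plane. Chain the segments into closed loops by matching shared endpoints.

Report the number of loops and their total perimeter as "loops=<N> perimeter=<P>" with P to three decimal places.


loops=1 perimeter=11.651

Straddling triangles (12 of 32):
  (v1,v0,v4) [--+] → (0.0203, 0.0203, -1.93342)–(1.68029, 0.0203, -0.975)  len=1.9168
  (v1,v4,v2) [-+-] → (1.68029, 0.0203, -0.975)–(1.68029, 0.0203, 0.94185)  len=1.9168
  (v2,v4,v5) [-++] → (1.68029, 0.0203, 0.94185)–(1.68029, 0.0203, 0.975)  len=0.0332
  (v2,v5,v3) [-+-] → (1.68029, 0.0203, 0.975)–(0.0203, 0.0203, 1.93342)  len=1.9168
  (v4,v0,v6) [+-+] → (0.0203, 0.0203, -1.93342)–(0, 0.0203, -1.93828)  len=0.0209
  (v5,v7,v3) [++-] → (0, 0.0203, 1.93828)–(0.0203, 0.0203, 1.93342)  len=0.0209
  (v6,v0,v8) [+-+] → (0, 0.0203, -1.93828)–(-0.0203, 0.0203, -1.93342)  len=0.0209
  (v7,v9,v3) [++-] → (-0.0203, 0.0203, 1.93342)–(0, 0.0203, 1.93828)  len=0.0209
  (v8,v0,v10) [+--] → (-0.0203, 0.0203, -1.93342)–(-1.68029, 0.0203, -0.975)  len=1.9168
  (v8,v10,v9) [+-+] → (-1.68029, 0.0203, -0.975)–(-1.68029, 0.0203, -0.94185)  len=0.0332
  (v9,v10,v11) [+--] → (-1.68029, 0.0203, -0.94185)–(-1.68029, 0.0203, 0.975)  len=1.9168
  (v9,v11,v3) [+--] → (-1.68029, 0.0203, 0.975)–(-0.0203, 0.0203, 1.93342)  len=1.9168

Chained into 1 loop(s):
  loop 1: 12 segments, perimeter = 11.6507
Total perimeter = 11.651


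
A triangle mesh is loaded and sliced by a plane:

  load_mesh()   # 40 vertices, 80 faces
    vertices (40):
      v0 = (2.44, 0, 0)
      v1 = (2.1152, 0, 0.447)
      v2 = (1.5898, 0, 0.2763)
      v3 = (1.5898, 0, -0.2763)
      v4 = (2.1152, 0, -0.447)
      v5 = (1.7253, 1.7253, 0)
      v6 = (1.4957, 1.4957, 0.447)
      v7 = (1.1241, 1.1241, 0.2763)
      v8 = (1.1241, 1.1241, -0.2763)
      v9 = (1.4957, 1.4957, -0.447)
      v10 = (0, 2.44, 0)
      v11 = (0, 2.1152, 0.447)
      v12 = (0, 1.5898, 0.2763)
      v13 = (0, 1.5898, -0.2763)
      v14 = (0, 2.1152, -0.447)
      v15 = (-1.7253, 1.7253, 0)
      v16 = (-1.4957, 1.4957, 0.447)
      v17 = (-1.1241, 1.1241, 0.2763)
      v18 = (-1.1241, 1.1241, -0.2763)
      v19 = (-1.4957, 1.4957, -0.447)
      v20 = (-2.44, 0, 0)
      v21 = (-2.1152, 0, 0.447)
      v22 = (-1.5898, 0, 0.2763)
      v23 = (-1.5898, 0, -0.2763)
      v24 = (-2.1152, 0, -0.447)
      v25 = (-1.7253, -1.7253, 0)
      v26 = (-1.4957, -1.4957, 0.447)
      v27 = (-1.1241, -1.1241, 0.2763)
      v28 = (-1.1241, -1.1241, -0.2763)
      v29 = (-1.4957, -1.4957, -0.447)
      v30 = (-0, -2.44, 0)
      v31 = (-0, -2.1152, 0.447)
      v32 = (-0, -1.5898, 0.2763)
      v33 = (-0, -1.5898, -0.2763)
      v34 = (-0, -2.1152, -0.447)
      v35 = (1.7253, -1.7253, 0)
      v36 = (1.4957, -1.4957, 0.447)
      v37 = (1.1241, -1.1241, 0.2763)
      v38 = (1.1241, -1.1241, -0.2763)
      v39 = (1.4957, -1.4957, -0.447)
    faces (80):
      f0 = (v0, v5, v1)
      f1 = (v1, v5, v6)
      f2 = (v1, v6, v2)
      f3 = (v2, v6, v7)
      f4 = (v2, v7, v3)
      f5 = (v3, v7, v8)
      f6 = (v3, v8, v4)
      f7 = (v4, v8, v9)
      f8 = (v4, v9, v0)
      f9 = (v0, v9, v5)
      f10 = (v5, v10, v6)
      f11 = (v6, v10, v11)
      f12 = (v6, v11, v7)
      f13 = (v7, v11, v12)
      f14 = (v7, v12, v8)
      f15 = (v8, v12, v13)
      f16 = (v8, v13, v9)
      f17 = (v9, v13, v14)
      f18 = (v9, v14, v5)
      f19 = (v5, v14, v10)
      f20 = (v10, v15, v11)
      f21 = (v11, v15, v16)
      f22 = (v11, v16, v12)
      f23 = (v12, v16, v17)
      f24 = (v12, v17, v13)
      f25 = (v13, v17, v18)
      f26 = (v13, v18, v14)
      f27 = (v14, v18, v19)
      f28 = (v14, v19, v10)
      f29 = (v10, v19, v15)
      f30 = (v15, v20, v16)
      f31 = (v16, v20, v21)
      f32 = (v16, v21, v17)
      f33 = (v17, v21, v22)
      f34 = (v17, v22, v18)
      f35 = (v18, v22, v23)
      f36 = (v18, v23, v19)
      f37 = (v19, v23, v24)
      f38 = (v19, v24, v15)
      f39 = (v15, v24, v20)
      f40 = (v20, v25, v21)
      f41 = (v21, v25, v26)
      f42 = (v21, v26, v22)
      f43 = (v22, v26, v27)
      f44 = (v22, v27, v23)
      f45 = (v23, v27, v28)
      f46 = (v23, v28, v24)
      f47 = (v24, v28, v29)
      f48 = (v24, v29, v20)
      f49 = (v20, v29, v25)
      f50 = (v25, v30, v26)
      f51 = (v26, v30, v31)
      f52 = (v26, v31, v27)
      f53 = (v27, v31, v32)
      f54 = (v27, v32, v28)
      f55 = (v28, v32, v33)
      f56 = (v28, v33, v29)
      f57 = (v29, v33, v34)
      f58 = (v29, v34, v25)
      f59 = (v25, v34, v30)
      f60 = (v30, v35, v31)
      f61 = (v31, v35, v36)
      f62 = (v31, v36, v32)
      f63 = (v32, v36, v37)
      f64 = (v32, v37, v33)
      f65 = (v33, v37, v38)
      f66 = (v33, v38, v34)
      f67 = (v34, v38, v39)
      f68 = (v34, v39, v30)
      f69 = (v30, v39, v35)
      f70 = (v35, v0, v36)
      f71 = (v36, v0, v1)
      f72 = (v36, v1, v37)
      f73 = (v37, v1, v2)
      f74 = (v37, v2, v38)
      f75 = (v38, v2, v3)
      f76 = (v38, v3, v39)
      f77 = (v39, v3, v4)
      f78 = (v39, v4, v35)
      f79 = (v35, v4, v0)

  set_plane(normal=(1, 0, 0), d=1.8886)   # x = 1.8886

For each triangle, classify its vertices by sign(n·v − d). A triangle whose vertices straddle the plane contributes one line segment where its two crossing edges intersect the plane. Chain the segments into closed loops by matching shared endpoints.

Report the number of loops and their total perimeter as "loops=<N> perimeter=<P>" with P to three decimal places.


loops=1 perimeter=5.818

Straddling triangles (14 of 80):
  (v0,v5,v1) [+-+] → (1.8886, 1.33109, 0)–(1.8886, 1.0027, 0.187215)  len=0.3780
  (v1,v5,v6) [+--] → (1.8886, 1.0027, 0.187215)–(1.8886, 0.547095, 0.447)  len=0.5245
  (v1,v6,v2) [+--] → (1.8886, 0.547095, 0.447)–(1.8886, 0, 0.373379)  len=0.5520
  (v3,v8,v4) [--+] → (1.8886, 0.257008, -0.407972)–(1.8886, 0, -0.373379)  len=0.2593
  (v4,v8,v9) [+--] → (1.8886, 0.257008, -0.407972)–(1.8886, 0.547095, -0.447)  len=0.2927
  (v4,v9,v0) [+-+] → (1.8886, 0.547095, -0.447)–(1.8886, 0.873376, -0.261014)  len=0.3756
  (v0,v9,v5) [+--] → (1.8886, 0.873376, -0.261014)–(1.8886, 1.33109, 0)  len=0.5269
  (v35,v0,v36) [-+-] → (1.8886, -1.33109, 0)–(1.8886, -0.873376, 0.261014)  len=0.5269
  (v36,v0,v1) [-++] → (1.8886, -0.873376, 0.261014)–(1.8886, -0.547095, 0.447)  len=0.3756
  (v36,v1,v37) [-+-] → (1.8886, -0.547095, 0.447)–(1.8886, -0.257008, 0.407972)  len=0.2927
  (v37,v1,v2) [-+-] → (1.8886, -0.257008, 0.407972)–(1.8886, 0, 0.373379)  len=0.2593
  (v39,v3,v4) [--+] → (1.8886, 0, -0.373379)–(1.8886, -0.547095, -0.447)  len=0.5520
  (v39,v4,v35) [-+-] → (1.8886, -0.547095, -0.447)–(1.8886, -1.0027, -0.187215)  len=0.5245
  (v35,v4,v0) [-++] → (1.8886, -1.0027, -0.187215)–(1.8886, -1.33109, 0)  len=0.3780

Chained into 1 loop(s):
  loop 1: 14 segments, perimeter = 5.8180
Total perimeter = 5.818


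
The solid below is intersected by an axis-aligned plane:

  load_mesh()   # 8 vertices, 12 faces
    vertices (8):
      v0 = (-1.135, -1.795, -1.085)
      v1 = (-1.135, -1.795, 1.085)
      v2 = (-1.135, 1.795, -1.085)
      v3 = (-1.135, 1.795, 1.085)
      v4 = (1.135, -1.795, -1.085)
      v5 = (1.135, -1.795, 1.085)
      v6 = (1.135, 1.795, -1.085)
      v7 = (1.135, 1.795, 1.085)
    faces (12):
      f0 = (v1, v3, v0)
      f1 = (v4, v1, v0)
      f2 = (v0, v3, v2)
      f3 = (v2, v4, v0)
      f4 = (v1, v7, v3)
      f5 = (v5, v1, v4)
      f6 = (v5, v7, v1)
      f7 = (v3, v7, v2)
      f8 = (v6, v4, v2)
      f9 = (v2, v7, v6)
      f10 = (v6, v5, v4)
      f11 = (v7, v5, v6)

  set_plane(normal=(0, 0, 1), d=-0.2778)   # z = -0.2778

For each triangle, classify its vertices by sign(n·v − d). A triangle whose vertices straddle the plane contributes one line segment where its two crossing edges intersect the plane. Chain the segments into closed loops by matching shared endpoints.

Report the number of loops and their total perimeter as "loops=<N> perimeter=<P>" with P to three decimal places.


Straddling triangles (8 of 12):
  (v1,v3,v0) [++-] → (-1.135, -0.459586, -0.2778)–(-1.135, -1.795, -0.2778)  len=1.3354
  (v4,v1,v0) [-+-] → (0.290602, -1.795, -0.2778)–(-1.135, -1.795, -0.2778)  len=1.4256
  (v0,v3,v2) [-+-] → (-1.135, -0.459586, -0.2778)–(-1.135, 1.795, -0.2778)  len=2.2546
  (v5,v1,v4) [++-] → (0.290602, -1.795, -0.2778)–(1.135, -1.795, -0.2778)  len=0.8444
  (v3,v7,v2) [++-] → (-0.290602, 1.795, -0.2778)–(-1.135, 1.795, -0.2778)  len=0.8444
  (v2,v7,v6) [-+-] → (-0.290602, 1.795, -0.2778)–(1.135, 1.795, -0.2778)  len=1.4256
  (v6,v5,v4) [-+-] → (1.135, 0.459586, -0.2778)–(1.135, -1.795, -0.2778)  len=2.2546
  (v7,v5,v6) [++-] → (1.135, 0.459586, -0.2778)–(1.135, 1.795, -0.2778)  len=1.3354

Chained into 1 loop(s):
  loop 1: 8 segments, perimeter = 11.7200
Total perimeter = 11.720

loops=1 perimeter=11.720


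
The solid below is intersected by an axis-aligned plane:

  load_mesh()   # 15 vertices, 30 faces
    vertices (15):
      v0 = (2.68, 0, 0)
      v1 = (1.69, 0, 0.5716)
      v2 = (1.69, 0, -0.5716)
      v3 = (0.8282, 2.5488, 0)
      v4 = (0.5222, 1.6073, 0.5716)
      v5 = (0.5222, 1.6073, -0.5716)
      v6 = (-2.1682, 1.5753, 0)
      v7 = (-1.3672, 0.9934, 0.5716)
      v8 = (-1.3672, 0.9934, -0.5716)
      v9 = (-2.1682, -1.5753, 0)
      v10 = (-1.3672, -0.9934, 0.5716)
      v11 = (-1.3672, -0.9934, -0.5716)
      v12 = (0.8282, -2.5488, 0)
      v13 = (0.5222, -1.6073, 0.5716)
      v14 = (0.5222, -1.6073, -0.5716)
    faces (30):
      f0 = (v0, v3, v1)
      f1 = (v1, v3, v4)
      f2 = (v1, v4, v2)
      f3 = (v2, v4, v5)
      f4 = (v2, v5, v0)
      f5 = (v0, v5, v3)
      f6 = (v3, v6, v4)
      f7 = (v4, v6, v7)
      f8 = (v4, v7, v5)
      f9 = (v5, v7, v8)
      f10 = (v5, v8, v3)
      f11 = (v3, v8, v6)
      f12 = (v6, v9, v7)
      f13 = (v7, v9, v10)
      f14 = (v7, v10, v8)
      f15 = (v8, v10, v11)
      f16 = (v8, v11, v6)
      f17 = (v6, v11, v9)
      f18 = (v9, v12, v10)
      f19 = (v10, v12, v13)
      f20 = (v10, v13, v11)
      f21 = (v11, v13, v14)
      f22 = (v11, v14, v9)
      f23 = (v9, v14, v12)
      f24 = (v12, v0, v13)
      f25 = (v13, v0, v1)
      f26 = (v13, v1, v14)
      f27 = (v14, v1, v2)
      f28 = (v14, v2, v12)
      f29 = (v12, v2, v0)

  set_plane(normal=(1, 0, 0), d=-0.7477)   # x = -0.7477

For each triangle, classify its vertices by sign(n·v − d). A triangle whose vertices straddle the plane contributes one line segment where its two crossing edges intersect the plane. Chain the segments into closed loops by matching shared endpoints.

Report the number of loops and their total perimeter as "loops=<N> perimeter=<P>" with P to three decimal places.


Straddling triangles (12 of 30):
  (v3,v6,v4) [+-+] → (-0.7477, 2.03681, 0)–(-0.7477, 1.5922, 0.301798)  len=0.5374
  (v4,v6,v7) [+--] → (-0.7477, 1.5922, 0.301798)–(-0.7477, 1.19469, 0.5716)  len=0.4804
  (v4,v7,v5) [+-+] → (-0.7477, 1.19469, 0.5716)–(-0.7477, 1.19469, 0.196765)  len=0.3748
  (v5,v7,v8) [+--] → (-0.7477, 1.19469, 0.196765)–(-0.7477, 1.19469, -0.5716)  len=0.7684
  (v5,v8,v3) [+-+] → (-0.7477, 1.19469, -0.5716)–(-0.7477, 1.4323, -0.410305)  len=0.2872
  (v3,v8,v6) [+--] → (-0.7477, 1.4323, -0.410305)–(-0.7477, 2.03681, 0)  len=0.7306
  (v9,v12,v10) [-+-] → (-0.7477, -2.03681, 0)–(-0.7477, -1.4323, 0.410305)  len=0.7306
  (v10,v12,v13) [-++] → (-0.7477, -1.4323, 0.410305)–(-0.7477, -1.19469, 0.5716)  len=0.2872
  (v10,v13,v11) [-+-] → (-0.7477, -1.19469, 0.5716)–(-0.7477, -1.19469, -0.196765)  len=0.7684
  (v11,v13,v14) [-++] → (-0.7477, -1.19469, -0.196765)–(-0.7477, -1.19469, -0.5716)  len=0.3748
  (v11,v14,v9) [-+-] → (-0.7477, -1.19469, -0.5716)–(-0.7477, -1.5922, -0.301798)  len=0.4804
  (v9,v14,v12) [-++] → (-0.7477, -1.5922, -0.301798)–(-0.7477, -2.03681, 0)  len=0.5374

Chained into 2 loop(s):
  loop 1: 6 segments, perimeter = 3.1788
  loop 2: 6 segments, perimeter = 3.1788
Total perimeter = 6.358

loops=2 perimeter=6.358


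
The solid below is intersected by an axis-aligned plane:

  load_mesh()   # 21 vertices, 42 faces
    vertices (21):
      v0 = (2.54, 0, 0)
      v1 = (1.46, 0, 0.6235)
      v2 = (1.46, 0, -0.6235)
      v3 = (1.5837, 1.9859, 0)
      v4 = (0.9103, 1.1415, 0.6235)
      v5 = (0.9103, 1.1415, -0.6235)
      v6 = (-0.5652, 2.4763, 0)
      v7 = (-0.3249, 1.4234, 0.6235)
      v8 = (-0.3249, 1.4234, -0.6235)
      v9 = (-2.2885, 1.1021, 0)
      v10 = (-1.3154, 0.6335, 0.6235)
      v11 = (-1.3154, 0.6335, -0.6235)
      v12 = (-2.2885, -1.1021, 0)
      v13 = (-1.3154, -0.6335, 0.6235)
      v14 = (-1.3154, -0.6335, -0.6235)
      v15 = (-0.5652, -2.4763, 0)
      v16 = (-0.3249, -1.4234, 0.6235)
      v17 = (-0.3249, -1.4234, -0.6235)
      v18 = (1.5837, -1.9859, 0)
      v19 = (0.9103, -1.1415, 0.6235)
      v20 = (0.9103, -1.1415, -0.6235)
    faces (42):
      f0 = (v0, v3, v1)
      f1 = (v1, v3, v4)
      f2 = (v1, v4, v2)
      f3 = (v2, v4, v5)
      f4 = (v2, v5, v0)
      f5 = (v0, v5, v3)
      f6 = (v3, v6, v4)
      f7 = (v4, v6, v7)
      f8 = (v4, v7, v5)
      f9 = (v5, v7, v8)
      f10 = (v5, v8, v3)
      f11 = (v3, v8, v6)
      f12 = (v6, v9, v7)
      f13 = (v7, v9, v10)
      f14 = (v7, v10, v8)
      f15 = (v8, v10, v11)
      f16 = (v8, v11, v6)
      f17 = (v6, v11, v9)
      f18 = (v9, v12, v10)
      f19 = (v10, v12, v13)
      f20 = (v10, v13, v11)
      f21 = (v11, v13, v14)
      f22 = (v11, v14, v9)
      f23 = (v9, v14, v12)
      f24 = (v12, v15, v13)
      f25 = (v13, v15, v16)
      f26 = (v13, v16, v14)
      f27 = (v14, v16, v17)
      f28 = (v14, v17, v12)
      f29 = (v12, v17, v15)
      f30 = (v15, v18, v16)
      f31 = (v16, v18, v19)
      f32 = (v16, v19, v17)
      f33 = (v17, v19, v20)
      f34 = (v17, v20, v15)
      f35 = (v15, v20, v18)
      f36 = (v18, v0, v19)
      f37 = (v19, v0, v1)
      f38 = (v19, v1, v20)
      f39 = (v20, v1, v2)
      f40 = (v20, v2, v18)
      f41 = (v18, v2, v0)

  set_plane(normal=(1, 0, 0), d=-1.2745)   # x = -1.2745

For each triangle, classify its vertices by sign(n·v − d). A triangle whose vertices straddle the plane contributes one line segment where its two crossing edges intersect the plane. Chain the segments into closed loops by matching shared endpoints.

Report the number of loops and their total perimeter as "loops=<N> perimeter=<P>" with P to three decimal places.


loops=2 perimeter=8.062

Straddling triangles (12 of 42):
  (v6,v9,v7) [+-+] → (-1.2745, 1.91069, 0)–(-1.2745, 1.26802, 0.321974)  len=0.7188
  (v7,v9,v10) [+--] → (-1.2745, 1.26802, 0.321974)–(-1.2745, 0.666117, 0.6235)  len=0.6732
  (v7,v10,v8) [+-+] → (-1.2745, 0.666117, 0.6235)–(-1.2745, 0.666117, 0.572009)  len=0.0515
  (v8,v10,v11) [+--] → (-1.2745, 0.666117, 0.572009)–(-1.2745, 0.666117, -0.6235)  len=1.1955
  (v8,v11,v6) [+-+] → (-1.2745, 0.666117, -0.6235)–(-1.2745, 0.733967, -0.589508)  len=0.0759
  (v6,v11,v9) [+--] → (-1.2745, 0.733967, -0.589508)–(-1.2745, 1.91069, 0)  len=1.3161
  (v12,v15,v13) [-+-] → (-1.2745, -1.91069, 0)–(-1.2745, -0.733967, 0.589508)  len=1.3161
  (v13,v15,v16) [-++] → (-1.2745, -0.733967, 0.589508)–(-1.2745, -0.666117, 0.6235)  len=0.0759
  (v13,v16,v14) [-+-] → (-1.2745, -0.666117, 0.6235)–(-1.2745, -0.666117, -0.572009)  len=1.1955
  (v14,v16,v17) [-++] → (-1.2745, -0.666117, -0.572009)–(-1.2745, -0.666117, -0.6235)  len=0.0515
  (v14,v17,v12) [-+-] → (-1.2745, -0.666117, -0.6235)–(-1.2745, -1.26802, -0.321974)  len=0.6732
  (v12,v17,v15) [-++] → (-1.2745, -1.26802, -0.321974)–(-1.2745, -1.91069, 0)  len=0.7188

Chained into 2 loop(s):
  loop 1: 6 segments, perimeter = 4.0310
  loop 2: 6 segments, perimeter = 4.0310
Total perimeter = 8.062


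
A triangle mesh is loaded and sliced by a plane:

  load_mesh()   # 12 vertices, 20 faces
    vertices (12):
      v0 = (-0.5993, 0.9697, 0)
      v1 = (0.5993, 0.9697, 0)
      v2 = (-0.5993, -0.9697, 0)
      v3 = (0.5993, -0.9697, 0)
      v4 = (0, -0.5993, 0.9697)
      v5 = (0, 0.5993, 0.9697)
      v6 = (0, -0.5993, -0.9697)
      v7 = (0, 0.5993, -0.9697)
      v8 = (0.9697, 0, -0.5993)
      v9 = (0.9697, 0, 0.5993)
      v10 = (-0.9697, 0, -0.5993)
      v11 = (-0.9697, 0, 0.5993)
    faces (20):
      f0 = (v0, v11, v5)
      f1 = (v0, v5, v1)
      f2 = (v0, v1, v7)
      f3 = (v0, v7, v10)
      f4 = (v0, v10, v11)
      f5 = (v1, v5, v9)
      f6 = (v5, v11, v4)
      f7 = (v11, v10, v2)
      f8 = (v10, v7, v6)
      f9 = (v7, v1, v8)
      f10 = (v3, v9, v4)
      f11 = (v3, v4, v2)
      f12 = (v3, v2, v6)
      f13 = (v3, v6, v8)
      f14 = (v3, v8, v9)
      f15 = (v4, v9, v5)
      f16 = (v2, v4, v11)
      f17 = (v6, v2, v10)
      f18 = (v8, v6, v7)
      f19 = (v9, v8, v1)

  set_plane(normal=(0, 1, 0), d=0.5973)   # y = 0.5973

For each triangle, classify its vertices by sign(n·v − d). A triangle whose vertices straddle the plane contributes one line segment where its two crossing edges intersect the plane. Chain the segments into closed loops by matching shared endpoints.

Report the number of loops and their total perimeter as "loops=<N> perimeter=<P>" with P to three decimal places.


Straddling triangles (10 of 20):
  (v0,v11,v5) [+-+] → (-0.741547, 0.5973, 0.230153)–(-0.00323611, 0.5973, 0.968464)  len=1.0441
  (v0,v7,v10) [++-] → (-0.00323611, 0.5973, -0.968464)–(-0.741547, 0.5973, -0.230153)  len=1.0441
  (v0,v10,v11) [+--] → (-0.741547, 0.5973, -0.230153)–(-0.741547, 0.5973, 0.230153)  len=0.4603
  (v1,v5,v9) [++-] → (0.00323611, 0.5973, 0.968464)–(0.741547, 0.5973, 0.230153)  len=1.0441
  (v5,v11,v4) [+--] → (-0.00323611, 0.5973, 0.968464)–(0, 0.5973, 0.9697)  len=0.0035
  (v10,v7,v6) [-+-] → (-0.00323611, 0.5973, -0.968464)–(0, 0.5973, -0.9697)  len=0.0035
  (v7,v1,v8) [++-] → (0.741547, 0.5973, -0.230153)–(0.00323611, 0.5973, -0.968464)  len=1.0441
  (v4,v9,v5) [--+] → (0.00323611, 0.5973, 0.968464)–(0, 0.5973, 0.9697)  len=0.0035
  (v8,v6,v7) [--+] → (0, 0.5973, -0.9697)–(0.00323611, 0.5973, -0.968464)  len=0.0035
  (v9,v8,v1) [--+] → (0.741547, 0.5973, -0.230153)–(0.741547, 0.5973, 0.230153)  len=0.4603

Chained into 1 loop(s):
  loop 1: 10 segments, perimeter = 5.1110
Total perimeter = 5.111

loops=1 perimeter=5.111


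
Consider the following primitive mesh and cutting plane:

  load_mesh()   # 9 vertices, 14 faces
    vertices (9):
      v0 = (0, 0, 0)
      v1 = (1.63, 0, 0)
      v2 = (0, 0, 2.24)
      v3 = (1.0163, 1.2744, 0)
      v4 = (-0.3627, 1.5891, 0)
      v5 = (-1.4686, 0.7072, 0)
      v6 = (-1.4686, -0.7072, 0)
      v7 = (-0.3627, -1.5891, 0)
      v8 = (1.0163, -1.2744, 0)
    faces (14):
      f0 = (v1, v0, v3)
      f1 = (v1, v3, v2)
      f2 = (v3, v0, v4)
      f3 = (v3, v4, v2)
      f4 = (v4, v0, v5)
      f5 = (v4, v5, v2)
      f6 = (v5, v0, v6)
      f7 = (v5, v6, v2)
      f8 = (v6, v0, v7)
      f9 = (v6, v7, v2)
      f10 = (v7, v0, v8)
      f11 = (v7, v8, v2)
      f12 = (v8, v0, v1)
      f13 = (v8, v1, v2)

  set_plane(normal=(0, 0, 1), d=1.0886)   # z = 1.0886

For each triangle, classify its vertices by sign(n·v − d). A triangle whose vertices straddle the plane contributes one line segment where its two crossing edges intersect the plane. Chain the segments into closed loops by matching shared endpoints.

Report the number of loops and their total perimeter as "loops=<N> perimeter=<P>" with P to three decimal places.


loops=1 perimeter=5.089

Straddling triangles (7 of 14):
  (v1,v3,v2) [--+] → (0.522396, 0.655064, 1.0886)–(0.837849, 0, 1.0886)  len=0.7271
  (v3,v4,v2) [--+] → (-0.186434, 0.816826, 1.0886)–(0.522396, 0.655064, 1.0886)  len=0.7271
  (v4,v5,v2) [--+] → (-0.754887, 0.363513, 1.0886)–(-0.186434, 0.816826, 1.0886)  len=0.7271
  (v5,v6,v2) [--+] → (-0.754887, -0.363513, 1.0886)–(-0.754887, 0.363513, 1.0886)  len=0.7270
  (v6,v7,v2) [--+] → (-0.186434, -0.816826, 1.0886)–(-0.754887, -0.363513, 1.0886)  len=0.7271
  (v7,v8,v2) [--+] → (0.522396, -0.655064, 1.0886)–(-0.186434, -0.816826, 1.0886)  len=0.7271
  (v8,v1,v2) [--+] → (0.837849, 0, 1.0886)–(0.522396, -0.655064, 1.0886)  len=0.7271

Chained into 1 loop(s):
  loop 1: 7 segments, perimeter = 5.0894
Total perimeter = 5.089


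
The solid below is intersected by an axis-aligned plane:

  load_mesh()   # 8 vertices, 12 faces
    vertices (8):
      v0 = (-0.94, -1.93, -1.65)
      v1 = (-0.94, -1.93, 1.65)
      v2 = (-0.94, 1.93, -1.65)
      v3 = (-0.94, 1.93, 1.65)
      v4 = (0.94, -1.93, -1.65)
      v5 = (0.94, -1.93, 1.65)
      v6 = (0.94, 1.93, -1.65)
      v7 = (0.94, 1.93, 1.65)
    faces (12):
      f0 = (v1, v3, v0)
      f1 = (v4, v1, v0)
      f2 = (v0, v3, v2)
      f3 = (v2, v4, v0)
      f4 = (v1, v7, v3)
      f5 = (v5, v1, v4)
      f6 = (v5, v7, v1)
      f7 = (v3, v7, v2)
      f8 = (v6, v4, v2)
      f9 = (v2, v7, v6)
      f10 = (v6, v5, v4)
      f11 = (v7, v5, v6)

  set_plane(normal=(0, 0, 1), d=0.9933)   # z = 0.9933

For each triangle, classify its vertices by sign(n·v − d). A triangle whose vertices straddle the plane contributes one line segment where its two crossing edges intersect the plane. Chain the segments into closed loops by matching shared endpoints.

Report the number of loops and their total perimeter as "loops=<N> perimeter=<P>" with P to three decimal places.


Straddling triangles (8 of 12):
  (v1,v3,v0) [++-] → (-0.94, 1.16186, 0.9933)–(-0.94, -1.93, 0.9933)  len=3.0919
  (v4,v1,v0) [-+-] → (-0.56588, -1.93, 0.9933)–(-0.94, -1.93, 0.9933)  len=0.3741
  (v0,v3,v2) [-+-] → (-0.94, 1.16186, 0.9933)–(-0.94, 1.93, 0.9933)  len=0.7681
  (v5,v1,v4) [++-] → (-0.56588, -1.93, 0.9933)–(0.94, -1.93, 0.9933)  len=1.5059
  (v3,v7,v2) [++-] → (0.56588, 1.93, 0.9933)–(-0.94, 1.93, 0.9933)  len=1.5059
  (v2,v7,v6) [-+-] → (0.56588, 1.93, 0.9933)–(0.94, 1.93, 0.9933)  len=0.3741
  (v6,v5,v4) [-+-] → (0.94, -1.16186, 0.9933)–(0.94, -1.93, 0.9933)  len=0.7681
  (v7,v5,v6) [++-] → (0.94, -1.16186, 0.9933)–(0.94, 1.93, 0.9933)  len=3.0919

Chained into 1 loop(s):
  loop 1: 8 segments, perimeter = 11.4800
Total perimeter = 11.480

loops=1 perimeter=11.480


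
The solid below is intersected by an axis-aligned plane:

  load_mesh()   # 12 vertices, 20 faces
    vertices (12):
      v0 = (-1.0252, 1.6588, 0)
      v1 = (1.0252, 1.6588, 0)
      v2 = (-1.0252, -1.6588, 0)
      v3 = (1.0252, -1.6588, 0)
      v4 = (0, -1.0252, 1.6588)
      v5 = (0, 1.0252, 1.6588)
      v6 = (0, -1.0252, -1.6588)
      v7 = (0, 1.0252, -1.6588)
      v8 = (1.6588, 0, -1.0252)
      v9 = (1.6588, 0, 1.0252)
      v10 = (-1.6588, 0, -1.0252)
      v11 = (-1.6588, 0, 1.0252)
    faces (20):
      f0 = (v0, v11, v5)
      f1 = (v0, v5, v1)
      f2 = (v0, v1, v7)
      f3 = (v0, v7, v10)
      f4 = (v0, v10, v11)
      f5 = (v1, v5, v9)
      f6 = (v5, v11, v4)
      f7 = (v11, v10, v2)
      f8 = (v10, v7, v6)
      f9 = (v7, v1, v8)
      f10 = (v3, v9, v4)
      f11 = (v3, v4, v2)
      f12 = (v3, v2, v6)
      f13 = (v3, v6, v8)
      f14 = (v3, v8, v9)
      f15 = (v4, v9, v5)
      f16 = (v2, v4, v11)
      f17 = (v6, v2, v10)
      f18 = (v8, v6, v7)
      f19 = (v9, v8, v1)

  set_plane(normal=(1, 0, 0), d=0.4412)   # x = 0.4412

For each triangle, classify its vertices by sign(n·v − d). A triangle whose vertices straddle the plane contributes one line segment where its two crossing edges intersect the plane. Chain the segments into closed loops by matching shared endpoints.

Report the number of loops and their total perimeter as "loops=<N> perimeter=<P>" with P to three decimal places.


Straddling triangles (10 of 20):
  (v0,v5,v1) [--+] → (0.4412, 1.29787, 0.944927)–(0.4412, 1.6588, 0)  len=1.0115
  (v0,v1,v7) [-+-] → (0.4412, 1.6588, 0)–(0.4412, 1.29787, -0.944927)  len=1.0115
  (v1,v5,v9) [+-+] → (0.4412, 1.29787, 0.944927)–(0.4412, 0.752522, 1.49028)  len=0.7712
  (v7,v1,v8) [-++] → (0.4412, 1.29787, -0.944927)–(0.4412, 0.752522, -1.49028)  len=0.7712
  (v3,v9,v4) [++-] → (0.4412, -0.752522, 1.49028)–(0.4412, -1.29787, 0.944927)  len=0.7712
  (v3,v4,v2) [+--] → (0.4412, -1.29787, 0.944927)–(0.4412, -1.6588, 0)  len=1.0115
  (v3,v2,v6) [+--] → (0.4412, -1.6588, 0)–(0.4412, -1.29787, -0.944927)  len=1.0115
  (v3,v6,v8) [+-+] → (0.4412, -1.29787, -0.944927)–(0.4412, -0.752522, -1.49028)  len=0.7712
  (v4,v9,v5) [-+-] → (0.4412, -0.752522, 1.49028)–(0.4412, 0.752522, 1.49028)  len=1.5050
  (v8,v6,v7) [+--] → (0.4412, -0.752522, -1.49028)–(0.4412, 0.752522, -1.49028)  len=1.5050

Chained into 1 loop(s):
  loop 1: 10 segments, perimeter = 10.1411
Total perimeter = 10.141

loops=1 perimeter=10.141


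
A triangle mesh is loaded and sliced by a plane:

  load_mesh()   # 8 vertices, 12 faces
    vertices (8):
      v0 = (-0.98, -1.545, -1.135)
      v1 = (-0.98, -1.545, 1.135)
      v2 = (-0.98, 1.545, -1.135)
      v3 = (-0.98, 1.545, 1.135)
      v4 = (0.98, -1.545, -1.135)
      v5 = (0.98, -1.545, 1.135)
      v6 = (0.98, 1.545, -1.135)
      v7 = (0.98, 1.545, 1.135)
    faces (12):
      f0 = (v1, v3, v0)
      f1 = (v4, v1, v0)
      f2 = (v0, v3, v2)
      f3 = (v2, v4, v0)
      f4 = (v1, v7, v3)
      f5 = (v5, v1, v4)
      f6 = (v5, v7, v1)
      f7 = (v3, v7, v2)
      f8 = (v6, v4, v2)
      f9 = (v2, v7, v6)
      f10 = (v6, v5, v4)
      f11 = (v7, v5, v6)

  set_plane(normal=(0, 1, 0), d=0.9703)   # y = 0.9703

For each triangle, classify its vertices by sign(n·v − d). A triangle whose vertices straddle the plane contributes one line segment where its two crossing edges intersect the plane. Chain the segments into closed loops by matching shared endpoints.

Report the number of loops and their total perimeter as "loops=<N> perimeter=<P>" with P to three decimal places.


loops=1 perimeter=8.460

Straddling triangles (8 of 12):
  (v1,v3,v0) [-+-] → (-0.98, 0.9703, 1.135)–(-0.98, 0.9703, 0.712809)  len=0.4222
  (v0,v3,v2) [-++] → (-0.98, 0.9703, 0.712809)–(-0.98, 0.9703, -1.135)  len=1.8478
  (v2,v4,v0) [+--] → (-0.615465, 0.9703, -1.135)–(-0.98, 0.9703, -1.135)  len=0.3645
  (v1,v7,v3) [-++] → (0.615465, 0.9703, 1.135)–(-0.98, 0.9703, 1.135)  len=1.5955
  (v5,v7,v1) [-+-] → (0.98, 0.9703, 1.135)–(0.615465, 0.9703, 1.135)  len=0.3645
  (v6,v4,v2) [+-+] → (0.98, 0.9703, -1.135)–(-0.615465, 0.9703, -1.135)  len=1.5955
  (v6,v5,v4) [+--] → (0.98, 0.9703, -0.712809)–(0.98, 0.9703, -1.135)  len=0.4222
  (v7,v5,v6) [+-+] → (0.98, 0.9703, 1.135)–(0.98, 0.9703, -0.712809)  len=1.8478

Chained into 1 loop(s):
  loop 1: 8 segments, perimeter = 8.4600
Total perimeter = 8.460


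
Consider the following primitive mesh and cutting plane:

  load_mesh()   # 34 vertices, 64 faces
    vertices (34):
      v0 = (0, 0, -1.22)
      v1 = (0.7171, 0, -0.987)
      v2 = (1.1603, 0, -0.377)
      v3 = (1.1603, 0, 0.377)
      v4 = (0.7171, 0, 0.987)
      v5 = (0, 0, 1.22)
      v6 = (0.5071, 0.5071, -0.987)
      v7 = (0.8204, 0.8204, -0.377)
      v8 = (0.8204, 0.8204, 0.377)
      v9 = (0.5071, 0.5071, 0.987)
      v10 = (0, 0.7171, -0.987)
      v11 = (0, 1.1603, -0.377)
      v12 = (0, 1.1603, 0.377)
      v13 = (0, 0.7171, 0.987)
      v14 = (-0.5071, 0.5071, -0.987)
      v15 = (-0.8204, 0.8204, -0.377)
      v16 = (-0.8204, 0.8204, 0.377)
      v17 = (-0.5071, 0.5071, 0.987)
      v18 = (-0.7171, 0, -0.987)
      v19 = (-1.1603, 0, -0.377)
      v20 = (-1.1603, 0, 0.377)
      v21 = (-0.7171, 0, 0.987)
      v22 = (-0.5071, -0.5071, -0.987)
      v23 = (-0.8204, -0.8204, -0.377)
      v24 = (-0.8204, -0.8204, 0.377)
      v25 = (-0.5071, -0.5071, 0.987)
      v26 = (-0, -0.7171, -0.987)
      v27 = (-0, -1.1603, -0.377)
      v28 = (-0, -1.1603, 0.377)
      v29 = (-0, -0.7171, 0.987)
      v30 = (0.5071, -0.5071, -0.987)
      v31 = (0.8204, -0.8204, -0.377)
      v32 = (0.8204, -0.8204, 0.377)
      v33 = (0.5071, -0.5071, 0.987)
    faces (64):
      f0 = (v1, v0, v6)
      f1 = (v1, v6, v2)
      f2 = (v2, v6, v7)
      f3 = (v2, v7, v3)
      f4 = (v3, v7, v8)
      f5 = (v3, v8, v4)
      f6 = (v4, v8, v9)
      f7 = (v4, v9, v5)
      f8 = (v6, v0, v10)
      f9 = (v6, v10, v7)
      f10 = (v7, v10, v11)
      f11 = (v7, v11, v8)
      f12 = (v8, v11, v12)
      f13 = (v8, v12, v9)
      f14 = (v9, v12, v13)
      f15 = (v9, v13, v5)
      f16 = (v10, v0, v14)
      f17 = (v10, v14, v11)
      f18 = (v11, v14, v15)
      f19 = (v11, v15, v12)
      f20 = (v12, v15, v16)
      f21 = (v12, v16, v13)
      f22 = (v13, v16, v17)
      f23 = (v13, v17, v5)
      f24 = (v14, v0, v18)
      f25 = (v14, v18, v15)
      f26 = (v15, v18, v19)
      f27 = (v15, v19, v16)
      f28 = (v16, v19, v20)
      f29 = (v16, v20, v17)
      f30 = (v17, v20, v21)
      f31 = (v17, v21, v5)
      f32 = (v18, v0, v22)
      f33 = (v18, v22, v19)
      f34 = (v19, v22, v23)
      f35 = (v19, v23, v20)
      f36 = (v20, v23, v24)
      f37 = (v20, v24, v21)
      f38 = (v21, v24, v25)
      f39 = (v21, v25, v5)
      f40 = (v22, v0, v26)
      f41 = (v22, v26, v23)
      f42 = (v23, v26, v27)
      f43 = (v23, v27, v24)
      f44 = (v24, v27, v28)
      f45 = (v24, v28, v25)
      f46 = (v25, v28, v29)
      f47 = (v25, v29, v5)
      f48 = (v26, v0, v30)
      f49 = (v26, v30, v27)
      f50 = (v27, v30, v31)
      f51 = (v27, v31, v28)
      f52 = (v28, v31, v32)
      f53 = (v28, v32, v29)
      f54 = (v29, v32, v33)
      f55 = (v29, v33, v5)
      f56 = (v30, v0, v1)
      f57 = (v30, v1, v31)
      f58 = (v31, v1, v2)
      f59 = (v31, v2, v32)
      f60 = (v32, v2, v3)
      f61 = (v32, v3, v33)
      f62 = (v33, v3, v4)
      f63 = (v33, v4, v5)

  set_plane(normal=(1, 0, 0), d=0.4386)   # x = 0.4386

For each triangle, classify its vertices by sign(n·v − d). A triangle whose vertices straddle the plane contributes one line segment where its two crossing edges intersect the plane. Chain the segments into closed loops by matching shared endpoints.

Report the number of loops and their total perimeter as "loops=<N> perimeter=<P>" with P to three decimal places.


Straddling triangles (20 of 64):
  (v1,v0,v6) [+-+] → (0.4386, 0, -1.07749)–(0.4386, 0.4386, -1.01847)  len=0.4426
  (v4,v9,v5) [++-] → (0.4386, 0.4386, 1.01847)–(0.4386, 0, 1.07749)  len=0.4426
  (v6,v0,v10) [+--] → (0.4386, 0.4386, -1.01847)–(0.4386, 0.535467, -0.987)  len=0.1019
  (v6,v10,v7) [+-+] → (0.4386, 0.535467, -0.987)–(0.4386, 0.772326, -0.660883)  len=0.4031
  (v7,v10,v11) [+--] → (0.4386, 0.772326, -0.660883)–(0.4386, 0.978584, -0.377)  len=0.3509
  (v7,v11,v8) [+-+] → (0.4386, 0.978584, -0.377)–(0.4386, 0.978584, 0.0261014)  len=0.4031
  (v8,v11,v12) [+--] → (0.4386, 0.978584, 0.0261014)–(0.4386, 0.978584, 0.377)  len=0.3509
  (v8,v12,v9) [+-+] → (0.4386, 0.978584, 0.377)–(0.4386, 0.595335, 0.9046)  len=0.6521
  (v9,v12,v13) [+--] → (0.4386, 0.595335, 0.9046)–(0.4386, 0.535467, 0.987)  len=0.1019
  (v9,v13,v5) [+--] → (0.4386, 0.535467, 0.987)–(0.4386, 0.4386, 1.01847)  len=0.1019
  (v26,v0,v30) [--+] → (0.4386, -0.4386, -1.01847)–(0.4386, -0.535467, -0.987)  len=0.1019
  (v26,v30,v27) [-+-] → (0.4386, -0.535467, -0.987)–(0.4386, -0.595335, -0.9046)  len=0.1019
  (v27,v30,v31) [-++] → (0.4386, -0.595335, -0.9046)–(0.4386, -0.978584, -0.377)  len=0.6521
  (v27,v31,v28) [-+-] → (0.4386, -0.978584, -0.377)–(0.4386, -0.978584, -0.0261014)  len=0.3509
  (v28,v31,v32) [-++] → (0.4386, -0.978584, -0.0261014)–(0.4386, -0.978584, 0.377)  len=0.4031
  (v28,v32,v29) [-+-] → (0.4386, -0.978584, 0.377)–(0.4386, -0.772326, 0.660883)  len=0.3509
  (v29,v32,v33) [-++] → (0.4386, -0.772326, 0.660883)–(0.4386, -0.535467, 0.987)  len=0.4031
  (v29,v33,v5) [-+-] → (0.4386, -0.535467, 0.987)–(0.4386, -0.4386, 1.01847)  len=0.1019
  (v30,v0,v1) [+-+] → (0.4386, -0.4386, -1.01847)–(0.4386, 0, -1.07749)  len=0.4426
  (v33,v4,v5) [++-] → (0.4386, 0, 1.07749)–(0.4386, -0.4386, 1.01847)  len=0.4426

Chained into 1 loop(s):
  loop 1: 20 segments, perimeter = 6.7015
Total perimeter = 6.701

loops=1 perimeter=6.701


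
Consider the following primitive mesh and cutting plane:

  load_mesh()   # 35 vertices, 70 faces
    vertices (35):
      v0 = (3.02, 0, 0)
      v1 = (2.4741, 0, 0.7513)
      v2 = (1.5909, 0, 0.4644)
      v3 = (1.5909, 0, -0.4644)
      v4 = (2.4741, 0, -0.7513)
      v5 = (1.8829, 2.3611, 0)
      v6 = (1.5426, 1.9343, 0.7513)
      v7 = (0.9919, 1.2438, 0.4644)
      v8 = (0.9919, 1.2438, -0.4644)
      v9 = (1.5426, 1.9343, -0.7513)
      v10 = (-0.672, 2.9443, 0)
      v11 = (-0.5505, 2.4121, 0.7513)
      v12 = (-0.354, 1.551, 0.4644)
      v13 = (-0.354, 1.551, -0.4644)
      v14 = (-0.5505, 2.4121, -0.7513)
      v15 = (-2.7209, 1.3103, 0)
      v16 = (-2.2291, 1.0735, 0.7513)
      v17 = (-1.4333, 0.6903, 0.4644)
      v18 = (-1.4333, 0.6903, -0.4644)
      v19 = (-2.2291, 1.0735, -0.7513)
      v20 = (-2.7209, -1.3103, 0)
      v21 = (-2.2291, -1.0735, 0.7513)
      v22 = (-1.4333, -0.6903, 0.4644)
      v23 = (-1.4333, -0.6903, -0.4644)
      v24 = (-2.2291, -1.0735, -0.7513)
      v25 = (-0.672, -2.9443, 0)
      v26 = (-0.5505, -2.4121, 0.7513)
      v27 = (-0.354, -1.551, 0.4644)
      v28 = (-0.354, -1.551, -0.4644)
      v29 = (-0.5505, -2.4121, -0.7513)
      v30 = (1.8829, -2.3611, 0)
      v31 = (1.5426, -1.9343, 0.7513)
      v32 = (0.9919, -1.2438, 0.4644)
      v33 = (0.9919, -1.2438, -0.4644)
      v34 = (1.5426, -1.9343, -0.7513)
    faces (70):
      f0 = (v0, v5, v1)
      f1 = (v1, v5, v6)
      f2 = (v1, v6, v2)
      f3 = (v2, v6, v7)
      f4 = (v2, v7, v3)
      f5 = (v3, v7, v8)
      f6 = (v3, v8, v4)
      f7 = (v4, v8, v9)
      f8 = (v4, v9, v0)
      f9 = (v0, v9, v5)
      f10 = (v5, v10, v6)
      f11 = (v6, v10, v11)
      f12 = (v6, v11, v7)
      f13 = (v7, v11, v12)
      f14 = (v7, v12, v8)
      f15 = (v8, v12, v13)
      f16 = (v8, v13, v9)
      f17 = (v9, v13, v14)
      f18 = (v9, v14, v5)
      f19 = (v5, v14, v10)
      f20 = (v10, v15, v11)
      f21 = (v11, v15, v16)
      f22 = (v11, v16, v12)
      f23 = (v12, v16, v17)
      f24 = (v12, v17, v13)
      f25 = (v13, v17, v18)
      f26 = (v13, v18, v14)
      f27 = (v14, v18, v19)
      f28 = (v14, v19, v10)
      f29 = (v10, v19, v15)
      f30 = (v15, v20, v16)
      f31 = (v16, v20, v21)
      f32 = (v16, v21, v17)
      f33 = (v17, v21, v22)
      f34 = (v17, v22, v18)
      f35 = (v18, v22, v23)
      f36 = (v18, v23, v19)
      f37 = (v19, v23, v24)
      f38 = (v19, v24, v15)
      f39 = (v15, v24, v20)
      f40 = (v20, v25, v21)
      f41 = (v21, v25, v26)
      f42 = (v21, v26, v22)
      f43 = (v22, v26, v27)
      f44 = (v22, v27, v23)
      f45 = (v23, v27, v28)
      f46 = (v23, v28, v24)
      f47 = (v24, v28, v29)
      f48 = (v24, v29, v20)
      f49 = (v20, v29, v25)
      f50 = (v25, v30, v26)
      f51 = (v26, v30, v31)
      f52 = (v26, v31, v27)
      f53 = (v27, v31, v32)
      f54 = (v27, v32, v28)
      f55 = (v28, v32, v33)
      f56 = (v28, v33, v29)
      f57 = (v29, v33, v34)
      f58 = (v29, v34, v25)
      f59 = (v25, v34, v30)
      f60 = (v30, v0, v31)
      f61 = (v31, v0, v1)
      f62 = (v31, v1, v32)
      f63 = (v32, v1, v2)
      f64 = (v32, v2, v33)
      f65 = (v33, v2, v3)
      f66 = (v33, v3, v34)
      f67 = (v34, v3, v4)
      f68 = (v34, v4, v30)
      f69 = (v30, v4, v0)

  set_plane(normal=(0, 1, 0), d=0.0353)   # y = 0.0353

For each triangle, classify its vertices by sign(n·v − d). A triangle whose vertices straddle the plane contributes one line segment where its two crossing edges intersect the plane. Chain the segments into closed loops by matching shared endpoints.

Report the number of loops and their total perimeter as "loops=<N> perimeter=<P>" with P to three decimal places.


loops=2 perimeter=9.060

Straddling triangles (20 of 70):
  (v0,v5,v1) [-+-] → (3.003, 0.0353, 0)–(2.46526, 0.0353, 0.740068)  len=0.9148
  (v1,v5,v6) [-++] → (2.46526, 0.0353, 0.740068)–(2.4571, 0.0353, 0.7513)  len=0.0139
  (v1,v6,v2) [-+-] → (2.4571, 0.0353, 0.7513)–(1.59002, 0.0353, 0.469636)  len=0.9117
  (v2,v6,v7) [-++] → (1.59002, 0.0353, 0.469636)–(1.5739, 0.0353, 0.4644)  len=0.0169
  (v2,v7,v3) [-+-] → (1.5739, 0.0353, 0.4644)–(1.5739, 0.0353, -0.43804)  len=0.9024
  (v3,v7,v8) [-++] → (1.5739, 0.0353, -0.43804)–(1.5739, 0.0353, -0.4644)  len=0.0264
  (v3,v8,v4) [-+-] → (1.5739, 0.0353, -0.4644)–(2.43203, 0.0353, -0.743158)  len=0.9023
  (v4,v8,v9) [-++] → (2.43203, 0.0353, -0.743158)–(2.4571, 0.0353, -0.7513)  len=0.0264
  (v4,v9,v0) [-+-] → (2.4571, 0.0353, -0.7513)–(2.99304, 0.0353, -0.0137108)  len=0.9117
  (v0,v9,v5) [-++] → (2.99304, 0.0353, -0.0137108)–(3.003, 0.0353, 0)  len=0.0169
  (v15,v20,v16) [+-+] → (-2.7209, 0.0353, 0)–(-2.44329, 0.0353, 0.424091)  len=0.5069
  (v16,v20,v21) [+--] → (-2.44329, 0.0353, 0.424091)–(-2.2291, 0.0353, 0.7513)  len=0.3911
  (v16,v21,v17) [+-+] → (-2.2291, 0.0353, 0.7513)–(-1.72883, 0.0353, 0.570942)  len=0.5318
  (v17,v21,v22) [+--] → (-1.72883, 0.0353, 0.570942)–(-1.4333, 0.0353, 0.4644)  len=0.3141
  (v17,v22,v18) [+-+] → (-1.4333, 0.0353, 0.4644)–(-1.4333, 0.0353, -0.0237481)  len=0.4881
  (v18,v22,v23) [+--] → (-1.4333, 0.0353, -0.0237481)–(-1.4333, 0.0353, -0.4644)  len=0.4407
  (v18,v23,v19) [+-+] → (-1.4333, 0.0353, -0.4644)–(-1.76068, 0.0353, -0.582426)  len=0.3480
  (v19,v23,v24) [+--] → (-1.76068, 0.0353, -0.582426)–(-2.2291, 0.0353, -0.7513)  len=0.4979
  (v19,v24,v15) [+-+] → (-2.2291, 0.0353, -0.7513)–(-2.45786, 0.0353, -0.401841)  len=0.4177
  (v15,v24,v20) [+--] → (-2.45786, 0.0353, -0.401841)–(-2.7209, 0.0353, 0)  len=0.4803

Chained into 2 loop(s):
  loop 1: 10 segments, perimeter = 4.6434
  loop 2: 10 segments, perimeter = 4.4166
Total perimeter = 9.060
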